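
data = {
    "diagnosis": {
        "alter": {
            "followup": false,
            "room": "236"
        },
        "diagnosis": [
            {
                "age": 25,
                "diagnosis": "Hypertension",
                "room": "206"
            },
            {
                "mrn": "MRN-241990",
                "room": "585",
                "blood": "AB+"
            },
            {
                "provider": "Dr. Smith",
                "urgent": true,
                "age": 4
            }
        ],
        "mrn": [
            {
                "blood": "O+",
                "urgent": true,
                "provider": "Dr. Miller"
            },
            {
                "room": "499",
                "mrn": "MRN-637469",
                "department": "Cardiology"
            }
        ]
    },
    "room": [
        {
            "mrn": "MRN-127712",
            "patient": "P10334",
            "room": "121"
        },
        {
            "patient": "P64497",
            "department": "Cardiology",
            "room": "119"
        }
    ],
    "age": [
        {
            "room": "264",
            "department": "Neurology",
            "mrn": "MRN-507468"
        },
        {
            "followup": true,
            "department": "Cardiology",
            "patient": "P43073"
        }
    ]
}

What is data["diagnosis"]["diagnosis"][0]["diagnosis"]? "Hypertension"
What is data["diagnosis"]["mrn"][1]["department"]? "Cardiology"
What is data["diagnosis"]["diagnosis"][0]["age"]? 25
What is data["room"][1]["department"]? "Cardiology"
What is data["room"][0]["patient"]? "P10334"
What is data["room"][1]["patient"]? "P64497"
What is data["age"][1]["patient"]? "P43073"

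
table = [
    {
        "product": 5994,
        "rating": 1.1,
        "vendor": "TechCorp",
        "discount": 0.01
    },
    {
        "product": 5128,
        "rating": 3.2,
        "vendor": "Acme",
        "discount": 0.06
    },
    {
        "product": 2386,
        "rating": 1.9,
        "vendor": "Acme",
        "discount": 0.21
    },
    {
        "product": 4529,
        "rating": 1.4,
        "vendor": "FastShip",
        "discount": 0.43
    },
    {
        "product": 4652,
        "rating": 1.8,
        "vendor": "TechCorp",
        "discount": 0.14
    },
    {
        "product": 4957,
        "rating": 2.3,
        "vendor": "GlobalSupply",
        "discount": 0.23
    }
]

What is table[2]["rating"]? 1.9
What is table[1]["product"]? 5128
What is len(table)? 6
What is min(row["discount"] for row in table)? 0.01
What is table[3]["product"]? 4529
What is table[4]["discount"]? 0.14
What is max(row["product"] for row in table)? 5994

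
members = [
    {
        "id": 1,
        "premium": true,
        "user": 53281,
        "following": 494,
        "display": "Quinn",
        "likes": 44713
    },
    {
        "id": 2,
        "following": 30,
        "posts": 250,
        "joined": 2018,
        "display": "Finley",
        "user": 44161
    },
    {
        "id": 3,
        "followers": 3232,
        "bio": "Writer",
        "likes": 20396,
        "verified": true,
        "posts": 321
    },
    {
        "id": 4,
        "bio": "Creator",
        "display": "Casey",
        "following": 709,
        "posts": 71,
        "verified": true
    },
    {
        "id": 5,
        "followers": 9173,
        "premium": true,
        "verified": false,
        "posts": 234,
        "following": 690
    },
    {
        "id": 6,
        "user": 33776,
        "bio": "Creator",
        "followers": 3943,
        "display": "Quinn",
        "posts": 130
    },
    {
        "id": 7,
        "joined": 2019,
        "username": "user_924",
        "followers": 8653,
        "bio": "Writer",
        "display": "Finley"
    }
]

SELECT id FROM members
[1, 2, 3, 4, 5, 6, 7]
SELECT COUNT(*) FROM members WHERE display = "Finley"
2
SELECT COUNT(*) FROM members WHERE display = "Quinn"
2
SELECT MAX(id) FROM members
7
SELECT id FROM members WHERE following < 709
[1, 2, 5]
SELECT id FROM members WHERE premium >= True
[1, 5]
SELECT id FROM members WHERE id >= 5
[5, 6, 7]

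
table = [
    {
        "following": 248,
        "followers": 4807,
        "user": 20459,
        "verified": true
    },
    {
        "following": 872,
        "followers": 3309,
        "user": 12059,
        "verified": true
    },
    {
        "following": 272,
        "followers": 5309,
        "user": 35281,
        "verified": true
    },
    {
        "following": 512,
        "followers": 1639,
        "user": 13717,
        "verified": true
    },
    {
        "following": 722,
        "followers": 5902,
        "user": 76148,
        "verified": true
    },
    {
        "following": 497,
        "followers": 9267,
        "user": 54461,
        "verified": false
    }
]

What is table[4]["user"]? 76148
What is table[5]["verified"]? False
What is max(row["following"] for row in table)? 872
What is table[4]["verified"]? True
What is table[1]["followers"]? 3309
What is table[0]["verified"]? True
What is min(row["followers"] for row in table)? 1639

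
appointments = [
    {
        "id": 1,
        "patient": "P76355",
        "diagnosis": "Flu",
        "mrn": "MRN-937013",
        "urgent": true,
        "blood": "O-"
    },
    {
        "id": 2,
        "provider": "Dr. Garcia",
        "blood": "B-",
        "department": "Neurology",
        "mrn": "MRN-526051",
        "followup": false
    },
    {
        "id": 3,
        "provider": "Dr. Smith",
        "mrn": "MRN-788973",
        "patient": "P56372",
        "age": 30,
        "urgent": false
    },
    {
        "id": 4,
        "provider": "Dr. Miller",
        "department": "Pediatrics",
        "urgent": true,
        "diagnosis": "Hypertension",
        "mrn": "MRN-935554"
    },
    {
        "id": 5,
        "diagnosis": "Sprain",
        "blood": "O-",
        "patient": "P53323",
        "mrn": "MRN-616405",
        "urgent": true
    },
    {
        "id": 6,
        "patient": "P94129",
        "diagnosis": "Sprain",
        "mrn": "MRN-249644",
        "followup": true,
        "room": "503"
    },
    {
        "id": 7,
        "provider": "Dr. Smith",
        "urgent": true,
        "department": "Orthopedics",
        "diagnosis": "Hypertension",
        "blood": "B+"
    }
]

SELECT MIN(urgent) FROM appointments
False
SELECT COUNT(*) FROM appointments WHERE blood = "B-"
1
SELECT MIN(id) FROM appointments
1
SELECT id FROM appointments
[1, 2, 3, 4, 5, 6, 7]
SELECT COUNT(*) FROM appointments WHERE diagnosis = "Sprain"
2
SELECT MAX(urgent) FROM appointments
True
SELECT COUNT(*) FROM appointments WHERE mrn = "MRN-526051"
1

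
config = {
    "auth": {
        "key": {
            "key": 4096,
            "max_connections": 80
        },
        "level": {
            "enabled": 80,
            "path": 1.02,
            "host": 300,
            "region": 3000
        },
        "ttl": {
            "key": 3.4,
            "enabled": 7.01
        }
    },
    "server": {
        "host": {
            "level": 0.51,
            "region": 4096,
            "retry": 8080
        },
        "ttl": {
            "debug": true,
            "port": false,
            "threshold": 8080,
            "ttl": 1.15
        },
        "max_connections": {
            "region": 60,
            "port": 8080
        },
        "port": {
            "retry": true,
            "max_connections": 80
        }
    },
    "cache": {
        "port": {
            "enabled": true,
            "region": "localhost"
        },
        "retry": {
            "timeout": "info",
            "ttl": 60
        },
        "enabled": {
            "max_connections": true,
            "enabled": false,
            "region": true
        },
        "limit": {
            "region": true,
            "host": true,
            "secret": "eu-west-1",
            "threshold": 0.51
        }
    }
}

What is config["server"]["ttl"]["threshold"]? 8080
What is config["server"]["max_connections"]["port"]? 8080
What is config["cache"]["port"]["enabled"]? True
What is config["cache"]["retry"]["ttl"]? 60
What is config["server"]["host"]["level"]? 0.51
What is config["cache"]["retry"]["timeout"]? "info"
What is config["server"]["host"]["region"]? 4096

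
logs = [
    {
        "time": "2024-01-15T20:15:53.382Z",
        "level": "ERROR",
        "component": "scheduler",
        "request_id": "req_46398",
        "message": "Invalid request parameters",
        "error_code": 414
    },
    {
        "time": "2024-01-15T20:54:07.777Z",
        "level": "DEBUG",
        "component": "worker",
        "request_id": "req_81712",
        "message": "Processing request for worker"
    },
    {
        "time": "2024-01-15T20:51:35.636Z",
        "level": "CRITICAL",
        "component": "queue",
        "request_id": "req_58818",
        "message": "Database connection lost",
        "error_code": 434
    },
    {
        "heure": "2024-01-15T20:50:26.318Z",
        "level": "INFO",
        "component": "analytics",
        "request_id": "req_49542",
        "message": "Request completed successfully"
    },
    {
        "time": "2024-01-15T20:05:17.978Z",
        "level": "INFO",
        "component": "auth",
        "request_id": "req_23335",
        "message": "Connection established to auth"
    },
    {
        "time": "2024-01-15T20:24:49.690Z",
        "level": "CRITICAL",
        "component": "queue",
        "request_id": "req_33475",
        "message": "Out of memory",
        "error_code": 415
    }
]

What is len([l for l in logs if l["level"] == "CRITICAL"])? 2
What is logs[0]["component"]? "scheduler"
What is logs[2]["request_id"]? "req_58818"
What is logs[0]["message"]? "Invalid request parameters"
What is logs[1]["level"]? "DEBUG"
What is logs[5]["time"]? "2024-01-15T20:24:49.690Z"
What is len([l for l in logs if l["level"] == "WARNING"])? 0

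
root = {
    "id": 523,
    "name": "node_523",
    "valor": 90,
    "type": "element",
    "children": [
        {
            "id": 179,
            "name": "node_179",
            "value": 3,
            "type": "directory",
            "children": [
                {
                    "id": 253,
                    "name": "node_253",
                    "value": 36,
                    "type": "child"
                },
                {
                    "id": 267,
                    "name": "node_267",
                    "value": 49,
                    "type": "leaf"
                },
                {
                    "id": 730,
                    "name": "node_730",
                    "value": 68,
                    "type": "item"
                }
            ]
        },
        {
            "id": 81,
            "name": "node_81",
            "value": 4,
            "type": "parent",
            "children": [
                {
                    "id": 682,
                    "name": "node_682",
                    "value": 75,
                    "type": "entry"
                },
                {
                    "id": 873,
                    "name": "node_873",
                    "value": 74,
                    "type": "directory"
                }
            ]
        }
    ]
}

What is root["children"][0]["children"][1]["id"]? 267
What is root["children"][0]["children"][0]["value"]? 36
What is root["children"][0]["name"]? "node_179"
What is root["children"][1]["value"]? 4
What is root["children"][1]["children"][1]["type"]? "directory"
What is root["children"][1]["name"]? "node_81"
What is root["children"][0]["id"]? 179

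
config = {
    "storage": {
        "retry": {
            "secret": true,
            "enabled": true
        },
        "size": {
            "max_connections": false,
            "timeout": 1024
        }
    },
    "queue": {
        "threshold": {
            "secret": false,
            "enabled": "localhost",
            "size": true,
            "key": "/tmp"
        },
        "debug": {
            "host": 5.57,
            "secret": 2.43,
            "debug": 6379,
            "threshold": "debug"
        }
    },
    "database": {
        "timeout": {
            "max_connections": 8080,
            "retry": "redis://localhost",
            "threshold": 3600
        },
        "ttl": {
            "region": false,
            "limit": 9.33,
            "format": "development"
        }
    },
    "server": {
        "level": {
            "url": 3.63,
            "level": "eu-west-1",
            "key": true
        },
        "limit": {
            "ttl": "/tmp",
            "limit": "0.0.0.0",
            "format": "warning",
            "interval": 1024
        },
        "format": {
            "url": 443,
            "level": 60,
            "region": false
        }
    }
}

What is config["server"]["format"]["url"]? 443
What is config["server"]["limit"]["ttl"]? "/tmp"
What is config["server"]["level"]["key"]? True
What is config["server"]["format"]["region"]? False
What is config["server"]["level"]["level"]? "eu-west-1"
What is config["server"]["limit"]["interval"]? 1024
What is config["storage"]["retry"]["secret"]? True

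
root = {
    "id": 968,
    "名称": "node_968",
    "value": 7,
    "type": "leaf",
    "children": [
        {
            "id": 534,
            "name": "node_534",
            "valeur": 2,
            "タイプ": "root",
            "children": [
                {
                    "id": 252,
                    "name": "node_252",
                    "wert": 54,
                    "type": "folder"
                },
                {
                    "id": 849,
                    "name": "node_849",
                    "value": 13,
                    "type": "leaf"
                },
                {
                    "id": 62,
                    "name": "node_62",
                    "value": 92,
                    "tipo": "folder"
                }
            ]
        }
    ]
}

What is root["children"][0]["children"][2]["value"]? 92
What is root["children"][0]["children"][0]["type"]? "folder"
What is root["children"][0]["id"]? 534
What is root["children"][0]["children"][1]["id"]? 849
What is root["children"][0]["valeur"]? 2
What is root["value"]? 7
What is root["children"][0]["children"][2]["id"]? 62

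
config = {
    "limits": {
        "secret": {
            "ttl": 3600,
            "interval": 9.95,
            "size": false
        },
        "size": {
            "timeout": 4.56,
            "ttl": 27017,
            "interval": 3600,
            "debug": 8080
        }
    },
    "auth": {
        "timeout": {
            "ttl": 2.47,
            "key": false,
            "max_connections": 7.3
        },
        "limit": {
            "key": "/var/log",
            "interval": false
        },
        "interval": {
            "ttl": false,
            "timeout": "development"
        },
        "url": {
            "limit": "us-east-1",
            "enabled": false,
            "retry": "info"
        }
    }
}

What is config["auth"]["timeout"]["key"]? False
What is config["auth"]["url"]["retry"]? "info"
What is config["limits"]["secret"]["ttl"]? 3600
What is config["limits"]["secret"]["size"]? False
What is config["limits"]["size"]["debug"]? 8080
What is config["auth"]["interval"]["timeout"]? "development"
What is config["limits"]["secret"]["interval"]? 9.95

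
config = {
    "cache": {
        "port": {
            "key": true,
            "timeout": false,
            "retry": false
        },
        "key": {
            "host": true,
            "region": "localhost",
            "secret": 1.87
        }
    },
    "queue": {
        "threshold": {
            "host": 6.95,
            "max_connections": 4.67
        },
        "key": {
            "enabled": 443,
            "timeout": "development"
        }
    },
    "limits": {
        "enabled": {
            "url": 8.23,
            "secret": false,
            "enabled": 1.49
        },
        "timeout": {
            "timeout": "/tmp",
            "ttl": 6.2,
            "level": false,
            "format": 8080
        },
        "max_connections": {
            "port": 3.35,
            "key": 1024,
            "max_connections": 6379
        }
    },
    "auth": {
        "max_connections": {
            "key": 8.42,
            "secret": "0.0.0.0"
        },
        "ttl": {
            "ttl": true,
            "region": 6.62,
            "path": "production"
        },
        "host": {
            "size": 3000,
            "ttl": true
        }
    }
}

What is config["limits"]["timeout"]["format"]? 8080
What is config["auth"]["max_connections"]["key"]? 8.42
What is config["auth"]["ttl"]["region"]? 6.62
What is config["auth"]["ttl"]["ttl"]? True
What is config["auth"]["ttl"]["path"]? "production"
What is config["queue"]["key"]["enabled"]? 443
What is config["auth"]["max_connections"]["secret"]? "0.0.0.0"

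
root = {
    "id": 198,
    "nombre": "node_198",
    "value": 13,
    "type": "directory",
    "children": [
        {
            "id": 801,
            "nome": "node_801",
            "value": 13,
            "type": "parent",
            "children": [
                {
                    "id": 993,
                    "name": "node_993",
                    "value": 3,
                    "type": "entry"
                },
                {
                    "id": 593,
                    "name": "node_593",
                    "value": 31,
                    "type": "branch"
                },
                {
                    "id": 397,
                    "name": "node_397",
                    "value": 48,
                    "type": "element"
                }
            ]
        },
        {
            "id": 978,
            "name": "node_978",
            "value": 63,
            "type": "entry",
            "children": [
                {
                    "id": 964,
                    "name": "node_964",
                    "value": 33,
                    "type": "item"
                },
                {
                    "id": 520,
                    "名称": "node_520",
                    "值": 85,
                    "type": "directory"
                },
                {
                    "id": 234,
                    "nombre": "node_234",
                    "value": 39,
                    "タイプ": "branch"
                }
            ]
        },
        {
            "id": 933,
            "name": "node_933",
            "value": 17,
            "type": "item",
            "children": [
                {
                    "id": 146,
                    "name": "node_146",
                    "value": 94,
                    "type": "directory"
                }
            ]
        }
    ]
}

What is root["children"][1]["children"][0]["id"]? 964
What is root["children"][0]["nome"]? "node_801"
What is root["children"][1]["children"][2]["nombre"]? "node_234"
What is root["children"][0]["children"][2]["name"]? "node_397"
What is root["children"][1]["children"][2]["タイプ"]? "branch"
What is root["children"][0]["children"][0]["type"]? "entry"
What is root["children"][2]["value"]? 17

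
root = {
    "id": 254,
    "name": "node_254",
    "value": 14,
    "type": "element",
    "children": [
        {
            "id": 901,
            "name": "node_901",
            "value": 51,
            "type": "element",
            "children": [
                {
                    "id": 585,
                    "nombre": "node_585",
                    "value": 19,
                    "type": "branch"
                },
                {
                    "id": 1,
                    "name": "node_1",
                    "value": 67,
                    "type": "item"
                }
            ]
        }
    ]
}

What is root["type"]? "element"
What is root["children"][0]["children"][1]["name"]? "node_1"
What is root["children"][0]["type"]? "element"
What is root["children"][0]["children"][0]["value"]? 19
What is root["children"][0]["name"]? "node_901"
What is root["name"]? "node_254"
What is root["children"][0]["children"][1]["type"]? "item"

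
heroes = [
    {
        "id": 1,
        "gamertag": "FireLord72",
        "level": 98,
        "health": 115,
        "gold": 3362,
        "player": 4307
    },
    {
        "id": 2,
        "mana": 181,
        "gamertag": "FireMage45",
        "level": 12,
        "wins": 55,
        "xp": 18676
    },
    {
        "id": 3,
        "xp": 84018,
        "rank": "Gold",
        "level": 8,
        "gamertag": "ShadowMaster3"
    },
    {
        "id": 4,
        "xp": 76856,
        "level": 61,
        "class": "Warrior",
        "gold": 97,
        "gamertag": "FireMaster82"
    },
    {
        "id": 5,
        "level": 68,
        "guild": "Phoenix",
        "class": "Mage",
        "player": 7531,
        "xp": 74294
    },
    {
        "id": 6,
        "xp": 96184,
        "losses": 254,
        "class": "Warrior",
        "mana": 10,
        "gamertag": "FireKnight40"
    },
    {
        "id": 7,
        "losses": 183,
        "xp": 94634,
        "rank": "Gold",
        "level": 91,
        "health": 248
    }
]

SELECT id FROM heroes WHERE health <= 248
[1, 7]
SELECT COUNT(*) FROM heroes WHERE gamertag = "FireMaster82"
1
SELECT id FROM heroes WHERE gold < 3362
[4]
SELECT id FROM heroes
[1, 2, 3, 4, 5, 6, 7]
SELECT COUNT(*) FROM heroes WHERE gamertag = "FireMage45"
1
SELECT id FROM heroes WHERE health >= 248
[7]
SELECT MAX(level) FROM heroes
98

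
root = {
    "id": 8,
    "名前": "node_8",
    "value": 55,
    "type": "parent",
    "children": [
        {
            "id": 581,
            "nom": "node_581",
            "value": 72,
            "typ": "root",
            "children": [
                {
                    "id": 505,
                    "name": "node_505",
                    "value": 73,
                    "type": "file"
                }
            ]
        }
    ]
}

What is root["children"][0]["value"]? 72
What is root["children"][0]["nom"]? "node_581"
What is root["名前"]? "node_8"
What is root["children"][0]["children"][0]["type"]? "file"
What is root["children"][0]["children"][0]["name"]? "node_505"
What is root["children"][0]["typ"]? "root"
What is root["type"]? "parent"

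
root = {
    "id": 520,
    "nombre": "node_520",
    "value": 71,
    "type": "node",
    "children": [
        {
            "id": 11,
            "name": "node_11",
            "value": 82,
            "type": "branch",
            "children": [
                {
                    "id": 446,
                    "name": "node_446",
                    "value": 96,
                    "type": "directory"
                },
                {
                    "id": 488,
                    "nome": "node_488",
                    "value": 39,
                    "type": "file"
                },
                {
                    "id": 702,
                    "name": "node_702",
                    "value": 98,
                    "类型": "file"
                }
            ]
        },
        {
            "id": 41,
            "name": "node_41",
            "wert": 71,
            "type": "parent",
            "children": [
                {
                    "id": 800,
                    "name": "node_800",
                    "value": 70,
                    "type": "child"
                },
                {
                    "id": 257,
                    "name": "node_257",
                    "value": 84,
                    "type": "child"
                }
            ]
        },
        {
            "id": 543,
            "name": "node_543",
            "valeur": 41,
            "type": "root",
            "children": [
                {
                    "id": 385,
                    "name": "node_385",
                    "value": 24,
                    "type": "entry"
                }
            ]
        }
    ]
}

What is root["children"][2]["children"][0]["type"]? "entry"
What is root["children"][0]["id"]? 11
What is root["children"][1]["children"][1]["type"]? "child"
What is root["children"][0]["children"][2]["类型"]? "file"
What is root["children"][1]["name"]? "node_41"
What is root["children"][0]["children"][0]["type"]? "directory"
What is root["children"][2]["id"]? 543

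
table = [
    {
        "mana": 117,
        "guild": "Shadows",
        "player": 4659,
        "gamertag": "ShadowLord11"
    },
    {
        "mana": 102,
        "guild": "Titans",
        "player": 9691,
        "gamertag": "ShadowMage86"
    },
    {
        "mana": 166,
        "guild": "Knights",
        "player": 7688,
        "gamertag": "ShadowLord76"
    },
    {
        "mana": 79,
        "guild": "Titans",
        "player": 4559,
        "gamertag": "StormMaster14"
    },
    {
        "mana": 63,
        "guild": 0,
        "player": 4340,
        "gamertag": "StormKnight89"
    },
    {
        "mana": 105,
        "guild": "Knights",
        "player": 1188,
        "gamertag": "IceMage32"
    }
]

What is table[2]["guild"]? "Knights"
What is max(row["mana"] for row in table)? 166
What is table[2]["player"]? 7688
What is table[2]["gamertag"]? "ShadowLord76"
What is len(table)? 6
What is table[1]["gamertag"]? "ShadowMage86"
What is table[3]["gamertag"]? "StormMaster14"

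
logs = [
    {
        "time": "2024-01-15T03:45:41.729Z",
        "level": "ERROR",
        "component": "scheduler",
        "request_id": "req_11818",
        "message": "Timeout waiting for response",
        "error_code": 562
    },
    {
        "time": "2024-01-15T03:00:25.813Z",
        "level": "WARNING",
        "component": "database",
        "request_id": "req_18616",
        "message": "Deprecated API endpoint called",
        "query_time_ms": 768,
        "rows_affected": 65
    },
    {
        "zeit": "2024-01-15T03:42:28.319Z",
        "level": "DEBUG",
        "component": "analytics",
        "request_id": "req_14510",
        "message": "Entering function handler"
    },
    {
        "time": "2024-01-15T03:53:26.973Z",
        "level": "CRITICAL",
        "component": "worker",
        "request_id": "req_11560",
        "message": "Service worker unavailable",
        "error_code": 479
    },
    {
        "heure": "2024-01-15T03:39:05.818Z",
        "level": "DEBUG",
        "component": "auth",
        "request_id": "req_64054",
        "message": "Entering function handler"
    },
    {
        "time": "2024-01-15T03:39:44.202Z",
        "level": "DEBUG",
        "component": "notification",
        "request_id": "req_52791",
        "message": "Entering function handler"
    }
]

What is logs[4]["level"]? "DEBUG"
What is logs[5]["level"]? "DEBUG"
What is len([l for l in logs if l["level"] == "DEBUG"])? 3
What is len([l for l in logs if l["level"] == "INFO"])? 0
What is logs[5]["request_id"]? "req_52791"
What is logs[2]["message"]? "Entering function handler"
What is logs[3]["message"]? "Service worker unavailable"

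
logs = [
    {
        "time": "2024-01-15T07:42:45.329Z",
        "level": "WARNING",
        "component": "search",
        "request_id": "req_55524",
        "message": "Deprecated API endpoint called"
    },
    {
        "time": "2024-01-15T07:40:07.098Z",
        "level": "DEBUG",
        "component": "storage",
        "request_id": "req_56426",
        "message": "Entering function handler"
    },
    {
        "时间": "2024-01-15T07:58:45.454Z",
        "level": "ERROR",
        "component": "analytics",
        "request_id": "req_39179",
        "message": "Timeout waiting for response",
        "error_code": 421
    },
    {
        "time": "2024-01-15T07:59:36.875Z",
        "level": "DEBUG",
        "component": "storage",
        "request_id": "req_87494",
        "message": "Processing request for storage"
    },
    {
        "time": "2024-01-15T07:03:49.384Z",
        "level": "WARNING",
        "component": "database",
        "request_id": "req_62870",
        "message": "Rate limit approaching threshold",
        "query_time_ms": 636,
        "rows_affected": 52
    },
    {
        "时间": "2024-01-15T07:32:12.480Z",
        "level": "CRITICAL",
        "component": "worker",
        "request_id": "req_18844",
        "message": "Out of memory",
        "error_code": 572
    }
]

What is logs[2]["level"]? "ERROR"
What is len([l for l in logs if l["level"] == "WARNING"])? 2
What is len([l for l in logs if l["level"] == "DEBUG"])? 2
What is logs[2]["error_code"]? 421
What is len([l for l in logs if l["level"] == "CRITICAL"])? 1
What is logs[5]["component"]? "worker"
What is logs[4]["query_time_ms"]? 636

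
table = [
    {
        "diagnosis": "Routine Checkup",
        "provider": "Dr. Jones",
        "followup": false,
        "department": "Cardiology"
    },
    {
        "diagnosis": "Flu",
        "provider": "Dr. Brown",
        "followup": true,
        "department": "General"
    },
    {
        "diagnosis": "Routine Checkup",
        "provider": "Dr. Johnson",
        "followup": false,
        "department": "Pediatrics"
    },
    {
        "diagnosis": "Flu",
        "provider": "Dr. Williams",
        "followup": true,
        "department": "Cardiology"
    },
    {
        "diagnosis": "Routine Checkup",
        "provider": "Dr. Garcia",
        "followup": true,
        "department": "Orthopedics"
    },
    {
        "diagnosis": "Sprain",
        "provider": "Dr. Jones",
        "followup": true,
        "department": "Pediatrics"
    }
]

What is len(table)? 6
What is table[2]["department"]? "Pediatrics"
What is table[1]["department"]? "General"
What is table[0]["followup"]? False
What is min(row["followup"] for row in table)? False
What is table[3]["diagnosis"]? "Flu"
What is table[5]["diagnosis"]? "Sprain"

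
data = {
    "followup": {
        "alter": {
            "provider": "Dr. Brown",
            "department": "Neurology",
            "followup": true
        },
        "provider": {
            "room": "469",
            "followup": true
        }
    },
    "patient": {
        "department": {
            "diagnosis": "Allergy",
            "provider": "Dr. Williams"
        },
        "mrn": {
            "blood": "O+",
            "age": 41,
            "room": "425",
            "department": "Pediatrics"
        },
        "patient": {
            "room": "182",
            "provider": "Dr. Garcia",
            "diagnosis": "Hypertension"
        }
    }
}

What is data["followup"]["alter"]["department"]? "Neurology"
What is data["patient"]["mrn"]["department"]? "Pediatrics"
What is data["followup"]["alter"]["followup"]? True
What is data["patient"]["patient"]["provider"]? "Dr. Garcia"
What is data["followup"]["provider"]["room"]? "469"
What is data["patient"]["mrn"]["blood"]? "O+"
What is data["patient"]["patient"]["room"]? "182"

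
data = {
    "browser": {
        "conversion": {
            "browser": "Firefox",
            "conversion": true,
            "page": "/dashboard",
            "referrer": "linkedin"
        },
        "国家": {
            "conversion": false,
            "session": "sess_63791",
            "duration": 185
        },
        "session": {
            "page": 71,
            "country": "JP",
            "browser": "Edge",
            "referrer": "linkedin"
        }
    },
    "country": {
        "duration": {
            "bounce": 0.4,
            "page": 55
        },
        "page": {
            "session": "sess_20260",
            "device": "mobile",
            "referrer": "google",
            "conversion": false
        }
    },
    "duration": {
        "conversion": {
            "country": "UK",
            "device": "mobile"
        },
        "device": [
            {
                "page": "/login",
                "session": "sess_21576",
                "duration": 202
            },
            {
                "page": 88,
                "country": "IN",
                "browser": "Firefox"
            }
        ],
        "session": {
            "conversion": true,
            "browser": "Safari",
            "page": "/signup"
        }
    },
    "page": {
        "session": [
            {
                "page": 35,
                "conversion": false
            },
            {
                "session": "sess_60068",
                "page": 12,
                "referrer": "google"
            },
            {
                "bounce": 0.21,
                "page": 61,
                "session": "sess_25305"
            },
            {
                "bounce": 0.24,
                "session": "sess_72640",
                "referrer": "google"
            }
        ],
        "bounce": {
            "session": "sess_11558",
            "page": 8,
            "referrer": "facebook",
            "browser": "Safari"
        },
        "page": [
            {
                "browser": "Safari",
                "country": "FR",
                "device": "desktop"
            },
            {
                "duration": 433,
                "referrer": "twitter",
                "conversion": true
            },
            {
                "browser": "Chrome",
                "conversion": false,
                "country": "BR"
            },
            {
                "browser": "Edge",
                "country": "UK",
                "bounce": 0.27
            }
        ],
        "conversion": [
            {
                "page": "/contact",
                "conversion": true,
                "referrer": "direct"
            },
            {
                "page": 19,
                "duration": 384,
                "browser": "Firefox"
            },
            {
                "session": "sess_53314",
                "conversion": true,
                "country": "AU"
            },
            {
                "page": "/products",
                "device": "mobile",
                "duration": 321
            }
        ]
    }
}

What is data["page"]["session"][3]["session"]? "sess_72640"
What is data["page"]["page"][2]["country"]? "BR"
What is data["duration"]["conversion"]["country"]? "UK"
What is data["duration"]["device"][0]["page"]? "/login"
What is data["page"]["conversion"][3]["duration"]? 321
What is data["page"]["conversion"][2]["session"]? "sess_53314"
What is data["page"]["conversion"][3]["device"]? "mobile"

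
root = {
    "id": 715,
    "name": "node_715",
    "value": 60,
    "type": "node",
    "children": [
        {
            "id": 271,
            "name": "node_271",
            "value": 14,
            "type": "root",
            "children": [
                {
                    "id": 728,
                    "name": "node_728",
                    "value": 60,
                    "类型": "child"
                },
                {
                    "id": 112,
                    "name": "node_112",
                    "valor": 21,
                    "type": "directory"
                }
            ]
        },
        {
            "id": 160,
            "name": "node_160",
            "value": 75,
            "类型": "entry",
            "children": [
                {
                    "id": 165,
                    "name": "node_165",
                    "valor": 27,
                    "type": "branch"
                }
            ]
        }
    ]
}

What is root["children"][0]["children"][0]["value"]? 60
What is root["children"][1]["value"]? 75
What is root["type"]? "node"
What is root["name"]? "node_715"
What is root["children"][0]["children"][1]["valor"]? 21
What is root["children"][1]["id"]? 160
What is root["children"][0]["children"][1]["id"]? 112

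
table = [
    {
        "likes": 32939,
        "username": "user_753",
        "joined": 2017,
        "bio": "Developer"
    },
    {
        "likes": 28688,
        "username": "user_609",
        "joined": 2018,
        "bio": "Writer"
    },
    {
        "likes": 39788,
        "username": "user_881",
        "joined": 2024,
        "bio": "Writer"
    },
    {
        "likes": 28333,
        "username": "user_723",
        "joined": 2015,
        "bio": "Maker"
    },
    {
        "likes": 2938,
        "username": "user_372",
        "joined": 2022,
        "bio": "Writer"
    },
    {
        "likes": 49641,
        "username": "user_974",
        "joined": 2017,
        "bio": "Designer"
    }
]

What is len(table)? 6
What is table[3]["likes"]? 28333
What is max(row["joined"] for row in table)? 2024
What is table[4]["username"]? "user_372"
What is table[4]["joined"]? 2022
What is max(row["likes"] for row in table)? 49641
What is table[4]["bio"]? "Writer"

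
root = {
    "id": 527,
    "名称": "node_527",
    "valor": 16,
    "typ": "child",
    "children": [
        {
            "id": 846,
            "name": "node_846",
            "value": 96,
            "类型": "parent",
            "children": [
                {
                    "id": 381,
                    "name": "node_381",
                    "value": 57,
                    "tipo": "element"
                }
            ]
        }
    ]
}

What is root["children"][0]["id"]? 846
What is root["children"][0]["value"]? 96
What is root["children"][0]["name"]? "node_846"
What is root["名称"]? "node_527"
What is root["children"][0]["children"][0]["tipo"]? "element"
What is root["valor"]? 16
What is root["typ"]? "child"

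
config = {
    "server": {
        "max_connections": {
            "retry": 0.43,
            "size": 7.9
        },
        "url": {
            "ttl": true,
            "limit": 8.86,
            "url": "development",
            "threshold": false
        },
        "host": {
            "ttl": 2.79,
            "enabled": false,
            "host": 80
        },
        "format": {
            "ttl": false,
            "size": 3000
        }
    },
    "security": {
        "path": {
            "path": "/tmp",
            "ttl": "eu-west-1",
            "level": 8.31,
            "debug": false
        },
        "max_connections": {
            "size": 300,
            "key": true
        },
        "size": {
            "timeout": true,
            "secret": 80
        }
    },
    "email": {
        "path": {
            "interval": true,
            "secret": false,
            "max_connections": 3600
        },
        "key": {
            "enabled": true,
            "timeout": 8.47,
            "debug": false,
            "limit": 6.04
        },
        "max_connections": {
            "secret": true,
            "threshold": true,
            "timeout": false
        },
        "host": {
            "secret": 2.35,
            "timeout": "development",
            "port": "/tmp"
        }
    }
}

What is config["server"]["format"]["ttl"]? False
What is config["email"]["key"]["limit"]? 6.04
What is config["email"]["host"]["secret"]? 2.35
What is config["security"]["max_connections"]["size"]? 300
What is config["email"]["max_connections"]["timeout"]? False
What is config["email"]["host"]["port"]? "/tmp"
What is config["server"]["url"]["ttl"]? True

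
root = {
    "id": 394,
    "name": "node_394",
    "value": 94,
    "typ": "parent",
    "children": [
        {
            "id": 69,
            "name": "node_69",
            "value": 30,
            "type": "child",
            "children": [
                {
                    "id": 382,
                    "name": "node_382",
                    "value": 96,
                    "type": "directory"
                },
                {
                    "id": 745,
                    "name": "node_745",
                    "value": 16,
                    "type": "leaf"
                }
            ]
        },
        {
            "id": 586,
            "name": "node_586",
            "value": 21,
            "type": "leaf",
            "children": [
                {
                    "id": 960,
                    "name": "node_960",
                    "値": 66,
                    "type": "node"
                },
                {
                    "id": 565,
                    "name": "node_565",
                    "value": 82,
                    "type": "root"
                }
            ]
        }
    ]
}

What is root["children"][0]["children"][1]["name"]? "node_745"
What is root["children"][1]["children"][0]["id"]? 960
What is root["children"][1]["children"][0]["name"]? "node_960"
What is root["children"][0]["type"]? "child"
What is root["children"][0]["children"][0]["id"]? 382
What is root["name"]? "node_394"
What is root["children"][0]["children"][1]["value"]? 16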